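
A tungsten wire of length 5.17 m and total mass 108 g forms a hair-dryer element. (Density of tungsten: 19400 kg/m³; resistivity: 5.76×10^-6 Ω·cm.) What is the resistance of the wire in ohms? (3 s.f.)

0.277 Ω

ρ = 5.76×10^-6 Ω·cm = 5.76×10^-8 Ω·m
A = m/(density·L) = 0.108/(19400×5.17) = 1.0768e-06 m²
R = ρL/A = (5.76×10^-8)(5.17)/(1.0768e-06) = 0.277 Ω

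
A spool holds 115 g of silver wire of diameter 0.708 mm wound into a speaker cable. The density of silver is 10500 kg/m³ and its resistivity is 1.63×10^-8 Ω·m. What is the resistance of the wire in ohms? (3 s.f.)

1.15 Ω

A = π(d/2)² = π(3.5400e-04 m)² = 3.9369e-07 m²
L = m/(density·A) = 0.115/(10500×3.9369e-07) = 27.82 m
R = ρL/A = (1.63×10^-8)(27.82)/(3.9369e-07) = 1.15 Ω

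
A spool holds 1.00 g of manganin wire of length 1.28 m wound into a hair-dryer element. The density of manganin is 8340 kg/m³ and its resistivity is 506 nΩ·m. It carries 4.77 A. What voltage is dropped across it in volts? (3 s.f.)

33.0 V

ρ = 506 nΩ·m = 5.06×10^-7 Ω·m
A = m/(density·L) = 0.001/(8340×1.28) = 9.3675e-08 m²
R = ρL/A = (5.06×10^-7)(1.28)/(9.3675e-08) = 6.914 Ω
V = IR = 4.77 × 6.914 = 33.0 V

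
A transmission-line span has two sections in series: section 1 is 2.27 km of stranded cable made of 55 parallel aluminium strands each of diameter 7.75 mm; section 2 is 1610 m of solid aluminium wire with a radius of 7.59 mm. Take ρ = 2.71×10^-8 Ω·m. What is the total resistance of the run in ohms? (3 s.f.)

Section 1: A_strand = π(3.8750e-03)² = 4.717e-05 m²; R₁ = ρL/(N·A_s) = (2.71×10^-8)(2270)/(55×4.717e-05) = 0.02371 Ω
Section 2: A = πr² = π(7.5900e-03 m)² = 1.810e-04 m²
R₂ = (2.71×10^-8)(1610)/(1.810e-04) = 0.2411 Ω
R = R₁ + R₂ = 0.265 Ω

0.265 Ω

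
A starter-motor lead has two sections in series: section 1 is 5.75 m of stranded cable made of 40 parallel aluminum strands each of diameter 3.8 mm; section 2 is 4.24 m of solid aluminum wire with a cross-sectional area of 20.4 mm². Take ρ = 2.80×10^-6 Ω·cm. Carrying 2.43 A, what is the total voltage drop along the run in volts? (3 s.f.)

ρ = 2.80×10^-6 Ω·cm = 2.80×10^-8 Ω·m
Section 1: A_strand = π(1.9000e-03)² = 1.134e-05 m²; R₁ = ρL/(N·A_s) = (2.80×10^-8)(5.75)/(40×1.134e-05) = 3.549×10^-4 Ω
Section 2: A = 20.4 mm² = 2.040e-05 m²
R₂ = (2.80×10^-8)(4.24)/(2.040e-05) = 0.00582 Ω
R = R₁ + R₂ = 0.006175 Ω
V = IR = 2.43 × 0.006175 = 0.0150 V

0.0150 V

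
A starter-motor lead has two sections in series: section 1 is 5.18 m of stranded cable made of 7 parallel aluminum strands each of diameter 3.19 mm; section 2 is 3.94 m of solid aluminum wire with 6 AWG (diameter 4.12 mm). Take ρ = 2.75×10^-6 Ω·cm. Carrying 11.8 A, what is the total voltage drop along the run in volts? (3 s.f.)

ρ = 2.75×10^-6 Ω·cm = 2.75×10^-8 Ω·m
Section 1: A_strand = π(1.5950e-03)² = 7.992e-06 m²; R₁ = ρL/(N·A_s) = (2.75×10^-8)(5.18)/(7×7.992e-06) = 0.002546 Ω
Section 2: A = π(4.12/2 mm)² = π(2.0600e-03 m)² = 1.333e-05 m²
R₂ = (2.75×10^-8)(3.94)/(1.333e-05) = 0.008127 Ω
R = R₁ + R₂ = 0.01067 Ω
V = IR = 11.8 × 0.01067 = 0.126 V

0.126 V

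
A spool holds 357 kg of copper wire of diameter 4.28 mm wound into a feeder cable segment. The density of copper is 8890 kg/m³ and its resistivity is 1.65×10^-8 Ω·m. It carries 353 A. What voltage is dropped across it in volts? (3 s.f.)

A = π(d/2)² = π(2.1400e-03 m)² = 1.4387e-05 m²
L = m/(density·A) = 357/(8890×1.4387e-05) = 2791 m
R = ρL/A = (1.65×10^-8)(2791)/(1.4387e-05) = 3.201 Ω
V = IR = 353 × 3.201 = 1130 V

1130 V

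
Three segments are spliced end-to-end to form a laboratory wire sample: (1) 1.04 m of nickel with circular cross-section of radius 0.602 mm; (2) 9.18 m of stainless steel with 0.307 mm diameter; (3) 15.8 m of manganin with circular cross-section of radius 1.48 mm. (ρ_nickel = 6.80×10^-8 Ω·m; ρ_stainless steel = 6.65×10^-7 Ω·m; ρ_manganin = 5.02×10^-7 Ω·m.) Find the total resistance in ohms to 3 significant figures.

83.7 Ω

Seg 1: A = πr² = π(6.0200e-04 m)² = 1.139e-06 m²
R_1 = (6.80×10^-8)(1.04)/(1.139e-06) = 0.06212 Ω
Seg 2: A = π(d/2)² = π(1.5350e-04 m)² = 7.402e-08 m²
R_2 = (6.65×10^-7)(9.18)/(7.402e-08) = 82.47 Ω
Seg 3: A = πr² = π(1.4800e-03 m)² = 6.881e-06 m²
R_3 = (5.02×10^-7)(15.8)/(6.881e-06) = 1.153 Ω
R_total = R_1 + R_2 + R_3 = 83.7 Ω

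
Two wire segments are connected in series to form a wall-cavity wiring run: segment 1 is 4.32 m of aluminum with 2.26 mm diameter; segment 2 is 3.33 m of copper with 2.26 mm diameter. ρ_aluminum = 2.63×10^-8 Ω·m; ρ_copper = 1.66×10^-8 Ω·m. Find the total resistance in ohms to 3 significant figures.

0.0421 Ω

Segment 1: A = π(d/2)² = π(1.1300e-03 m)² = 4.011e-06 m²
R₁ = ρL/A = (2.63×10^-8)(4.32)/(4.011e-06) = 0.02832 Ω
R₂ = (1.66×10^-8)(3.33)/(4.011e-06) = 0.01378 Ω
R = R₁ + R₂ = 0.0421 Ω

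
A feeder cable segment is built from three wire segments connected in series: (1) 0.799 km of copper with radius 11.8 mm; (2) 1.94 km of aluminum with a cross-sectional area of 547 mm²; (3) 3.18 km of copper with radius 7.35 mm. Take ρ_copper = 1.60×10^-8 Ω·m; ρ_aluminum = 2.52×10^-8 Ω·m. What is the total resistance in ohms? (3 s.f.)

Seg 1: A = πr² = π(1.1800e-02 m)² = 4.374e-04 m²
R_1 = (1.60×10^-8)(799)/(4.374e-04) = 0.02922 Ω
Seg 2: A = 547 mm² = 5.470e-04 m²
R_2 = (2.52×10^-8)(1940)/(5.470e-04) = 0.08937 Ω
Seg 3: A = πr² = π(7.3500e-03 m)² = 1.697e-04 m²
R_3 = (1.60×10^-8)(3180)/(1.697e-04) = 0.2998 Ω
R_total = R_1 + R_2 + R_3 = 0.418 Ω

0.418 Ω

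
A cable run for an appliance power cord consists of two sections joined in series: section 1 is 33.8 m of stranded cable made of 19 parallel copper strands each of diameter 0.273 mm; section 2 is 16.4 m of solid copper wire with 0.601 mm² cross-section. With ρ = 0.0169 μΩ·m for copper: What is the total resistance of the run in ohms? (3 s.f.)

0.975 Ω

ρ = 0.0169 μΩ·m = 1.69×10^-8 Ω·m
Section 1: A_strand = π(1.3650e-04)² = 5.853e-08 m²; R₁ = ρL/(N·A_s) = (1.69×10^-8)(33.8)/(19×5.853e-08) = 0.5136 Ω
Section 2: A = 0.601 mm² = 6.010e-07 m²
R₂ = (1.69×10^-8)(16.4)/(6.010e-07) = 0.4612 Ω
R = R₁ + R₂ = 0.975 Ω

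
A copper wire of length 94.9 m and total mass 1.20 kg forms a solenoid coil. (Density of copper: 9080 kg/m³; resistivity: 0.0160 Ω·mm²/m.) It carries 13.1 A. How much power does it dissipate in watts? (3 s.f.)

187 W

ρ = 0.0160 Ω·mm²/m = 1.60×10^-8 Ω·m
A = m/(density·L) = 1.2/(9080×94.9) = 1.3926e-06 m²
R = ρL/A = (1.60×10^-8)(94.9)/(1.3926e-06) = 1.09 Ω
P = I²R = (13.1)² × 1.09 = 187 W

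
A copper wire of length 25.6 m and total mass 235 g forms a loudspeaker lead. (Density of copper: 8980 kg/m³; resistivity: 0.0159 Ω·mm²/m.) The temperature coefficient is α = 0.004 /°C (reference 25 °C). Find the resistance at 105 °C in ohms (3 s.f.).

0.526 Ω

ρ = 0.0159 Ω·mm²/m = 1.59×10^-8 Ω·m
A = m/(density·L) = 0.235/(8980×25.6) = 1.0222e-06 m²
R = ρL/A = (1.59×10^-8)(25.6)/(1.0222e-06) = 0.3982 Ω
R(105 °C) = 0.3982 × (1 + 0.004×80) = 0.526 Ω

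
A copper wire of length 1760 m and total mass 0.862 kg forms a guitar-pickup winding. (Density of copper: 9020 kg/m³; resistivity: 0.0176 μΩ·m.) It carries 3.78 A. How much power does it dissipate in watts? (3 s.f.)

ρ = 0.0176 μΩ·m = 1.76×10^-8 Ω·m
A = m/(density·L) = 0.862/(9020×1760) = 5.4299e-08 m²
R = ρL/A = (1.76×10^-8)(1760)/(5.4299e-08) = 570.5 Ω
P = I²R = (3.78)² × 570.5 = 8150 W

8150 W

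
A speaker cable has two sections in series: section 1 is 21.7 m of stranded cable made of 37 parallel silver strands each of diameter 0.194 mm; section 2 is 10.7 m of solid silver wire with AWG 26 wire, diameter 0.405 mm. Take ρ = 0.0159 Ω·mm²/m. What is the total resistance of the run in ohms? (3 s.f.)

ρ = 0.0159 Ω·mm²/m = 1.59×10^-8 Ω·m
Section 1: A_strand = π(9.7000e-05)² = 2.956e-08 m²; R₁ = ρL/(N·A_s) = (1.59×10^-8)(21.7)/(37×2.956e-08) = 0.3155 Ω
Section 2: A = π(0.405/2 mm)² = π(2.0250e-04 m)² = 1.288e-07 m²
R₂ = (1.59×10^-8)(10.7)/(1.288e-07) = 1.321 Ω
R = R₁ + R₂ = 1.64 Ω

1.64 Ω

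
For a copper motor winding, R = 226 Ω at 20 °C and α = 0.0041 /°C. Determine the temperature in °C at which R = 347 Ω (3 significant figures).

R = R₀(1 + α(T − T₀)) ⇒ T = T₀ + (R/R₀ − 1)/α
T = 20 + (347/226 − 1)/0.0041 = 20 + (0.5354)/0.0041 = 151 °C

151 °C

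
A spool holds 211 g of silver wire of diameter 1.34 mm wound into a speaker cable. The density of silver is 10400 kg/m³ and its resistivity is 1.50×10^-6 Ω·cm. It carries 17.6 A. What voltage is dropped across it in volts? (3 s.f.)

2.69 V

ρ = 1.50×10^-6 Ω·cm = 1.50×10^-8 Ω·m
A = π(d/2)² = π(6.7000e-04 m)² = 1.4103e-06 m²
L = m/(density·A) = 0.211/(10400×1.4103e-06) = 14.39 m
R = ρL/A = (1.50×10^-8)(14.39)/(1.4103e-06) = 0.153 Ω
V = IR = 17.6 × 0.153 = 2.69 V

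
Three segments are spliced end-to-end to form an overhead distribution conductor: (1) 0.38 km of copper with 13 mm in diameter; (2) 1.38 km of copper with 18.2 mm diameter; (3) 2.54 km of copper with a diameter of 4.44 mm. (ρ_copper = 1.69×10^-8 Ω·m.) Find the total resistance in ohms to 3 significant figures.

2.91 Ω

Seg 1: A = π(d/2)² = π(6.5000e-03 m)² = 1.327e-04 m²
R_1 = (1.69×10^-8)(380)/(1.327e-04) = 0.04838 Ω
Seg 2: A = π(d/2)² = π(9.1000e-03 m)² = 2.602e-04 m²
R_2 = (1.69×10^-8)(1380)/(2.602e-04) = 0.08965 Ω
Seg 3: A = π(d/2)² = π(2.2200e-03 m)² = 1.548e-05 m²
R_3 = (1.69×10^-8)(2540)/(1.548e-05) = 2.772 Ω
R_total = R_1 + R_2 + R_3 = 2.91 Ω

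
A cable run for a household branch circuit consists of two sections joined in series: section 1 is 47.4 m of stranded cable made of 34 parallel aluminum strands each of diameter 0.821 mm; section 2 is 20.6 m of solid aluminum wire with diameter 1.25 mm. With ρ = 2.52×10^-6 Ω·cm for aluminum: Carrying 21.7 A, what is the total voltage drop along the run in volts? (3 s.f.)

ρ = 2.52×10^-6 Ω·cm = 2.52×10^-8 Ω·m
Section 1: A_strand = π(4.1050e-04)² = 5.294e-07 m²; R₁ = ρL/(N·A_s) = (2.52×10^-8)(47.4)/(34×5.294e-07) = 0.06636 Ω
Section 2: A = π(d/2)² = π(6.2500e-04 m)² = 1.227e-06 m²
R₂ = (2.52×10^-8)(20.6)/(1.227e-06) = 0.423 Ω
R = R₁ + R₂ = 0.4894 Ω
V = IR = 21.7 × 0.4894 = 10.6 V

10.6 V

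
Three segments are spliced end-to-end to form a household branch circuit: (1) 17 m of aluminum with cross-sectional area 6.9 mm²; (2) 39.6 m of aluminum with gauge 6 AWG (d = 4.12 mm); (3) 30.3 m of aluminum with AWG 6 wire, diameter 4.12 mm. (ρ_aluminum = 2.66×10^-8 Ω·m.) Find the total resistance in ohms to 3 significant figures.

Seg 1: A = 6.9 mm² = 6.900e-06 m²
R_1 = (2.66×10^-8)(17)/(6.900e-06) = 0.06554 Ω
Seg 2: A = π(4.12/2 mm)² = π(2.0600e-03 m)² = 1.333e-05 m²
R_2 = (2.66×10^-8)(39.6)/(1.333e-05) = 0.07901 Ω
Seg 3: A = π(4.12/2 mm)² = π(2.0600e-03 m)² = 1.333e-05 m²
R_3 = (2.66×10^-8)(30.3)/(1.333e-05) = 0.06046 Ω
R_total = R_1 + R_2 + R_3 = 0.205 Ω

0.205 Ω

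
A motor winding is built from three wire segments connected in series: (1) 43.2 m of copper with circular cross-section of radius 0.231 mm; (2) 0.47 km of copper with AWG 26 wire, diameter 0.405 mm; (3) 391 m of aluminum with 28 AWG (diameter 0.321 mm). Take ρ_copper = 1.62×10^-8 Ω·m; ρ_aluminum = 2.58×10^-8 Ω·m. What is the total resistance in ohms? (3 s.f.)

188 Ω

Seg 1: A = πr² = π(2.3100e-04 m)² = 1.676e-07 m²
R_1 = (1.62×10^-8)(43.2)/(1.676e-07) = 4.175 Ω
Seg 2: A = π(0.405/2 mm)² = π(2.0250e-04 m)² = 1.288e-07 m²
R_2 = (1.62×10^-8)(470)/(1.288e-07) = 59.1 Ω
Seg 3: A = π(0.321/2 mm)² = π(1.6050e-04 m)² = 8.093e-08 m²
R_3 = (2.58×10^-8)(391)/(8.093e-08) = 124.7 Ω
R_total = R_1 + R_2 + R_3 = 188 Ω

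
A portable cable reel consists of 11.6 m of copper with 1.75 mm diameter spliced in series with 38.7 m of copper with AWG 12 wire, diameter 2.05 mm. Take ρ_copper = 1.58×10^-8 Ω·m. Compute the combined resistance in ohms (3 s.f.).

0.261 Ω

Segment 1: A = π(d/2)² = π(8.7500e-04 m)² = 2.405e-06 m²
R₁ = ρL/A = (1.58×10^-8)(11.6)/(2.405e-06) = 0.0762 Ω
Segment 2: A = π(2.05/2 mm)² = π(1.0250e-03 m)² = 3.301e-06 m²
R₂ = (1.58×10^-8)(38.7)/(3.301e-06) = 0.1853 Ω
R = R₁ + R₂ = 0.261 Ω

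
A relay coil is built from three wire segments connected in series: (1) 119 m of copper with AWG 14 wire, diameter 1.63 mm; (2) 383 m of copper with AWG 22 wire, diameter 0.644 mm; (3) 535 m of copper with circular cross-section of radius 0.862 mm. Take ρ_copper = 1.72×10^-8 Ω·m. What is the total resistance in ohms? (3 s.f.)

25.1 Ω

Seg 1: A = π(1.63/2 mm)² = π(8.1500e-04 m)² = 2.087e-06 m²
R_1 = (1.72×10^-8)(119)/(2.087e-06) = 0.9809 Ω
Seg 2: A = π(0.644/2 mm)² = π(3.2200e-04 m)² = 3.257e-07 m²
R_2 = (1.72×10^-8)(383)/(3.257e-07) = 20.22 Ω
Seg 3: A = πr² = π(8.6200e-04 m)² = 2.334e-06 m²
R_3 = (1.72×10^-8)(535)/(2.334e-06) = 3.942 Ω
R_total = R_1 + R_2 + R_3 = 25.1 Ω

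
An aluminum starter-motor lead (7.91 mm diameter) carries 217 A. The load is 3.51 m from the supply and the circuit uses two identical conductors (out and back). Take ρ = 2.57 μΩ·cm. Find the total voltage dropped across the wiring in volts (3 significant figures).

0.797 V

ρ = 2.57 μΩ·cm = 2.57×10^-8 Ω·m
A = π(d/2)² = π(3.9550e-03 m)² = 4.914e-05 m²
Total conductor length (both ways) L = 2 × 3.51 = 7.02 m
R = ρL/A = (2.57×10^-8)(7.02)/(4.914e-05) = 0.003671 Ω
V = IR = 217 × 0.003671 = 0.797 V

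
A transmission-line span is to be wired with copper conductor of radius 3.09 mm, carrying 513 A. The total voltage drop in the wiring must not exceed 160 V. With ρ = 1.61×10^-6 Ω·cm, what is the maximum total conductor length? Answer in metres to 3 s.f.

581 m

ρ = 1.61×10^-6 Ω·cm = 1.61×10^-8 Ω·m
A = πr² = π(3.0900e-03 m)² = 3.000e-05 m²
L_max = V_max·A/(1·ρI) = (160)(3.000e-05)/(1.61×10^-8×513) = 581 m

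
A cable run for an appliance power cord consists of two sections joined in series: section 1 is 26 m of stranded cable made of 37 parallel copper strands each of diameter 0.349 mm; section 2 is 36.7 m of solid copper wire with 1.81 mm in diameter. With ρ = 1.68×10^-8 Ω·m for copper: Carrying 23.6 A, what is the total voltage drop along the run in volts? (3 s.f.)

Section 1: A_strand = π(1.7450e-04)² = 9.566e-08 m²; R₁ = ρL/(N·A_s) = (1.68×10^-8)(26)/(37×9.566e-08) = 0.1234 Ω
Section 2: A = π(d/2)² = π(9.0500e-04 m)² = 2.573e-06 m²
R₂ = (1.68×10^-8)(36.7)/(2.573e-06) = 0.2396 Ω
R = R₁ + R₂ = 0.363 Ω
V = IR = 23.6 × 0.363 = 8.57 V

8.57 V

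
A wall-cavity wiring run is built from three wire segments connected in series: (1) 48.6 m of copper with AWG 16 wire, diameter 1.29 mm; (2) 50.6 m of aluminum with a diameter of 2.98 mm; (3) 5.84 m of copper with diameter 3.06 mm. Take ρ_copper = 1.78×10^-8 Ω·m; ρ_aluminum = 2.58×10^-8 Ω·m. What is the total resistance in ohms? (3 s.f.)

Seg 1: A = π(1.29/2 mm)² = π(6.4500e-04 m)² = 1.307e-06 m²
R_1 = (1.78×10^-8)(48.6)/(1.307e-06) = 0.6619 Ω
Seg 2: A = π(d/2)² = π(1.4900e-03 m)² = 6.975e-06 m²
R_2 = (2.58×10^-8)(50.6)/(6.975e-06) = 0.1872 Ω
Seg 3: A = π(d/2)² = π(1.5300e-03 m)² = 7.354e-06 m²
R_3 = (1.78×10^-8)(5.84)/(7.354e-06) = 0.01414 Ω
R_total = R_1 + R_2 + R_3 = 0.863 Ω

0.863 Ω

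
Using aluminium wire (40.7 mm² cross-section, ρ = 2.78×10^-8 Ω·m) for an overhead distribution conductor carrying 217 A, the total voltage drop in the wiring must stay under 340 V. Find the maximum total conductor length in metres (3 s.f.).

2290 m

A = 40.7 mm² = 4.070e-05 m²
L_max = V_max·A/(1·ρI) = (340)(4.070e-05)/(2.78×10^-8×217) = 2290 m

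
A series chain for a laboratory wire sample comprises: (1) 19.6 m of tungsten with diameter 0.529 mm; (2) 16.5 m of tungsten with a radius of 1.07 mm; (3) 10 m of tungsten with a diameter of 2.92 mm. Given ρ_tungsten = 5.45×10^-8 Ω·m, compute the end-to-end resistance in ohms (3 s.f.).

Seg 1: A = π(d/2)² = π(2.6450e-04 m)² = 2.198e-07 m²
R_1 = (5.45×10^-8)(19.6)/(2.198e-07) = 4.86 Ω
Seg 2: A = πr² = π(1.0700e-03 m)² = 3.597e-06 m²
R_2 = (5.45×10^-8)(16.5)/(3.597e-06) = 0.25 Ω
Seg 3: A = π(d/2)² = π(1.4600e-03 m)² = 6.697e-06 m²
R_3 = (5.45×10^-8)(10)/(6.697e-06) = 0.08138 Ω
R_total = R_1 + R_2 + R_3 = 5.19 Ω

5.19 Ω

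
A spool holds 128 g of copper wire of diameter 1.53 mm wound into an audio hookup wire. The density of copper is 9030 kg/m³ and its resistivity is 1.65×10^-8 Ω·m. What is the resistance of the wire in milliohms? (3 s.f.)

69.2 mΩ

A = π(d/2)² = π(7.6500e-04 m)² = 1.8385e-06 m²
L = m/(density·A) = 0.128/(9030×1.8385e-06) = 7.71 m
R = ρL/A = (1.65×10^-8)(7.71)/(1.8385e-06) = 69.2 mΩ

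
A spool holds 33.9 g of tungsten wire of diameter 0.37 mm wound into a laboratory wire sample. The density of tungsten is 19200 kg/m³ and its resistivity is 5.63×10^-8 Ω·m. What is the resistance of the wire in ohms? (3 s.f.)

8.60 Ω

A = π(d/2)² = π(1.8500e-04 m)² = 1.0752e-07 m²
L = m/(density·A) = 0.0339/(19200×1.0752e-07) = 16.42 m
R = ρL/A = (5.63×10^-8)(16.42)/(1.0752e-07) = 8.60 Ω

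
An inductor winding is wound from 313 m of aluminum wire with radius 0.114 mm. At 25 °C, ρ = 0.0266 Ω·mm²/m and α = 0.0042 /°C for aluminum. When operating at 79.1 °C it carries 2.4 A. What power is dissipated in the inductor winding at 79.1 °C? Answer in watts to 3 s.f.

ρ = 0.0266 Ω·mm²/m = 2.66×10^-8 Ω·m
A = πr² = π(1.1400e-04 m)² = 4.083e-08 m²
R₍25₎ = ρL/A = (2.66×10^-8)(313)/(4.083e-08) = 203.9 Ω
R₍79.1₎ = R₍25₎(1 + αΔT) = 203.9 × (1 + 0.0042×54.1) = 250.3 Ω
P = I²R = (2.4)² × 250.3 = 1440 W

1440 W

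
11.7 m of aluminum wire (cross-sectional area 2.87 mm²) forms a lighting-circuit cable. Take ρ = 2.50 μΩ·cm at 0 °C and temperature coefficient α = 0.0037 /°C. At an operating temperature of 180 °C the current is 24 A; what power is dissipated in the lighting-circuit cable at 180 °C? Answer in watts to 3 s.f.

97.8 W

ρ = 2.50 μΩ·cm = 2.50×10^-8 Ω·m
A = 2.87 mm² = 2.870e-06 m²
R₍0₎ = ρL/A = (2.50×10^-8)(11.7)/(2.870e-06) = 0.1019 Ω
R₍180₎ = R₍0₎(1 + αΔT) = 0.1019 × (1 + 0.0037×180) = 0.1698 Ω
P = I²R = (24)² × 0.1698 = 97.8 W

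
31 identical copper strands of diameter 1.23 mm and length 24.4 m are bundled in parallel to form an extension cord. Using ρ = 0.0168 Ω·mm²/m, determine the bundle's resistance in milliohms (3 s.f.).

ρ = 0.0168 Ω·mm²/m = 1.68×10^-8 Ω·m
A_strand = π(6.1500e-04 m)² = 1.188e-06 m²
R_strand = ρL/A = (1.68×10^-8)(24.4)/(1.188e-06) = 0.345 Ω
R_total = R_strand/N = 0.345/31 = 11.1 mΩ

11.1 mΩ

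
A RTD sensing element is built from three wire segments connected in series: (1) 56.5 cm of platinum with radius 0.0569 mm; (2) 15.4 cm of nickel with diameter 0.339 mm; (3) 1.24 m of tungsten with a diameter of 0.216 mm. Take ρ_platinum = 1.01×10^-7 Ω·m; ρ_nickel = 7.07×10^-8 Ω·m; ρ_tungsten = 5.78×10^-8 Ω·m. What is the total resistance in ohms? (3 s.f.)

Seg 1: A = πr² = π(5.6900e-05 m)² = 1.017e-08 m²
R_1 = (1.01×10^-7)(0.565)/(1.017e-08) = 5.61 Ω
Seg 2: A = π(d/2)² = π(1.6950e-04 m)² = 9.026e-08 m²
R_2 = (7.07×10^-8)(0.154)/(9.026e-08) = 0.1206 Ω
Seg 3: A = π(d/2)² = π(1.0800e-04 m)² = 3.664e-08 m²
R_3 = (5.78×10^-8)(1.24)/(3.664e-08) = 1.956 Ω
R_total = R_1 + R_2 + R_3 = 7.69 Ω

7.69 Ω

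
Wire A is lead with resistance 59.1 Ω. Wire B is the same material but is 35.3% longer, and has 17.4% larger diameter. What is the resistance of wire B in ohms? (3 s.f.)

R ∝ L/d², so R_B/R_A = (1 + 35.3/100) × (1 + 17.4/100)⁻²
= 1.353 × 0.7255 = 0.9817
R_B = 0.9817 × 59.1 = 58.0 Ω

58.0 Ω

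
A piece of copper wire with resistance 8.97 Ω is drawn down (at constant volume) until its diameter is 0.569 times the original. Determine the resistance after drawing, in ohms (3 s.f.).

Volume constant ⇒ L' = L/r² with r = 0.569. R' = ρL'/A' = ρ(L/r²)/(πr²d₀²/4) = R/r⁴.
R' = 9.54 × 8.97 = 85.6 Ω

85.6 Ω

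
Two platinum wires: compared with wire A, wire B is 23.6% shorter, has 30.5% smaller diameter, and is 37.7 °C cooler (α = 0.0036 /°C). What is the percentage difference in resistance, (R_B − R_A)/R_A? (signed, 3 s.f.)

R ∝ ρL/d² with ρ ∝ (1+αΔT), so R_B/R_A = (1 − 23.6/100) × (1 − 30.5/100)⁻² × (1 − 0.0036×37.7)
= 0.764 × 2.07 × 0.8643 = 1.367
(R_B − R_A)/R_A = 1.367 − 1 = 36.7%

36.7%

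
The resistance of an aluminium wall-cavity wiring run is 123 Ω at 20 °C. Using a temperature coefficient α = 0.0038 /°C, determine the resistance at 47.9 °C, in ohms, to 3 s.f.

ΔT = 47.9 − 20 = 27.9 °C
R = R₀(1 + αΔT) = 123 × (1 + 0.0038×27.9) = 123 × 1.106 = 136 Ω

136 Ω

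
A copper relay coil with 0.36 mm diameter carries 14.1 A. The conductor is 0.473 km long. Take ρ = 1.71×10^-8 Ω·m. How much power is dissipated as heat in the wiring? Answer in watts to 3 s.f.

A = π(d/2)² = π(1.8000e-04 m)² = 1.018e-07 m²
R = ρL/A = (1.71×10^-8)(473)/(1.018e-07) = 79.46 Ω
P = I²R = (14.1)² × 79.46 = 15800 W

15800 W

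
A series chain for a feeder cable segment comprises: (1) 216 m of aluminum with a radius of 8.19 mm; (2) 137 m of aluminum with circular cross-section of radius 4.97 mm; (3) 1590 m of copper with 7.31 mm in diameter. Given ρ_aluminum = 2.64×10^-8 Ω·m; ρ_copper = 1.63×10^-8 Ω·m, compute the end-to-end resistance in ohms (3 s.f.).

Seg 1: A = πr² = π(8.1900e-03 m)² = 2.107e-04 m²
R_1 = (2.64×10^-8)(216)/(2.107e-04) = 0.02706 Ω
Seg 2: A = πr² = π(4.9700e-03 m)² = 7.760e-05 m²
R_2 = (2.64×10^-8)(137)/(7.760e-05) = 0.04661 Ω
Seg 3: A = π(d/2)² = π(3.6550e-03 m)² = 4.197e-05 m²
R_3 = (1.63×10^-8)(1590)/(4.197e-05) = 0.6175 Ω
R_total = R_1 + R_2 + R_3 = 0.691 Ω

0.691 Ω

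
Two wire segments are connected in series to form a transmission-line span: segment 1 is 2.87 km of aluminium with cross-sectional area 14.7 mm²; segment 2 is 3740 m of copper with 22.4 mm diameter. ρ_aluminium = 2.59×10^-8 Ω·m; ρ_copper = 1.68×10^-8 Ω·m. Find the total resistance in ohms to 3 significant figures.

5.22 Ω

Segment 1: A = 14.7 mm² = 1.470e-05 m²
R₁ = ρL/A = (2.59×10^-8)(2870)/(1.470e-05) = 5.057 Ω
Segment 2: A = π(d/2)² = π(1.1200e-02 m)² = 3.941e-04 m²
R₂ = (1.68×10^-8)(3740)/(3.941e-04) = 0.1594 Ω
R = R₁ + R₂ = 5.22 Ω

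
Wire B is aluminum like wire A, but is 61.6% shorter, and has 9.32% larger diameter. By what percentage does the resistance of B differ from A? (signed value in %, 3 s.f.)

R ∝ L/d², so R_B/R_A = (1 − 61.6/100) × (1 + 9.32/100)⁻²
= 0.384 × 0.8368 = 0.3213
(R_B − R_A)/R_A = 0.3213 − 1 = -67.9%

-67.9%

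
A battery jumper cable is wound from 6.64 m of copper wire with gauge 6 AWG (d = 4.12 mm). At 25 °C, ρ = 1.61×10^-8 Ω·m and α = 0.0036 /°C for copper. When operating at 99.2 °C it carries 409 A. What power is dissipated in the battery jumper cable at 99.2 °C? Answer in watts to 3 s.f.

1700 W

A = π(4.12/2 mm)² = π(2.0600e-03 m)² = 1.333e-05 m²
R₍25₎ = ρL/A = (1.61×10^-8)(6.64)/(1.333e-05) = 0.008019 Ω
R₍99.2₎ = R₍25₎(1 + αΔT) = 0.008019 × (1 + 0.0036×74.2) = 0.01016 Ω
P = I²R = (409)² × 0.01016 = 1700 W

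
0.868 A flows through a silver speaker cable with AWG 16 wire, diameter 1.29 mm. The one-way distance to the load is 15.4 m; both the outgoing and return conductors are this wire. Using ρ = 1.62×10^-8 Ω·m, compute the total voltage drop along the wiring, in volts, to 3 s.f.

0.331 V

A = π(1.29/2 mm)² = π(6.4500e-04 m)² = 1.307e-06 m²
Total conductor length (both ways) L = 2 × 15.4 = 30.8 m
R = ρL/A = (1.62×10^-8)(30.8)/(1.307e-06) = 0.3818 Ω
V = IR = 0.868 × 0.3818 = 0.331 V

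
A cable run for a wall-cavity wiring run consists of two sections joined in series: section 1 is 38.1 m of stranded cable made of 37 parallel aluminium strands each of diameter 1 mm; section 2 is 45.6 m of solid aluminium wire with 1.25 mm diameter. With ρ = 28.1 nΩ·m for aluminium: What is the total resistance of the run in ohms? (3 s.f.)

ρ = 28.1 nΩ·m = 2.81×10^-8 Ω·m
Section 1: A_strand = π(5.0000e-04)² = 7.854e-07 m²; R₁ = ρL/(N·A_s) = (2.81×10^-8)(38.1)/(37×7.854e-07) = 0.03684 Ω
Section 2: A = π(d/2)² = π(6.2500e-04 m)² = 1.227e-06 m²
R₂ = (2.81×10^-8)(45.6)/(1.227e-06) = 1.044 Ω
R = R₁ + R₂ = 1.08 Ω

1.08 Ω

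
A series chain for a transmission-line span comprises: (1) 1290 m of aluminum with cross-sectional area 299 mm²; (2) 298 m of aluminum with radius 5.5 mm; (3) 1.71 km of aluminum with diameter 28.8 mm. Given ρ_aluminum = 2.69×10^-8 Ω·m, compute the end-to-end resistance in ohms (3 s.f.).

Seg 1: A = 299 mm² = 2.990e-04 m²
R_1 = (2.69×10^-8)(1290)/(2.990e-04) = 0.1161 Ω
Seg 2: A = πr² = π(5.5000e-03 m)² = 9.503e-05 m²
R_2 = (2.69×10^-8)(298)/(9.503e-05) = 0.08435 Ω
Seg 3: A = π(d/2)² = π(1.4400e-02 m)² = 6.514e-04 m²
R_3 = (2.69×10^-8)(1710)/(6.514e-04) = 0.07061 Ω
R_total = R_1 + R_2 + R_3 = 0.271 Ω

0.271 Ω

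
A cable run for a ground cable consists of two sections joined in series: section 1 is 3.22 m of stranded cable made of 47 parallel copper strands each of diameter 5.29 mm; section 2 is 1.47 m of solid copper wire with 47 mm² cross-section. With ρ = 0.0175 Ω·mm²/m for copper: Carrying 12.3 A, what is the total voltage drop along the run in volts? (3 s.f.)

0.00740 V

ρ = 0.0175 Ω·mm²/m = 1.75×10^-8 Ω·m
Section 1: A_strand = π(2.6450e-03)² = 2.198e-05 m²; R₁ = ρL/(N·A_s) = (1.75×10^-8)(3.22)/(47×2.198e-05) = 5.455×10^-5 Ω
Section 2: A = 47 mm² = 4.700e-05 m²
R₂ = (1.75×10^-8)(1.47)/(4.700e-05) = 5.473×10^-4 Ω
R = R₁ + R₂ = 6.019×10^-4 Ω
V = IR = 12.3 × 6.019×10^-4 = 0.00740 V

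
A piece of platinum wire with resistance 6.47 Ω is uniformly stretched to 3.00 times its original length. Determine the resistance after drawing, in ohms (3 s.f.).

Volume constant ⇒ A' = A/k with k = 3. R' = ρ(kL)/(A/k) = k²R.
R' = 9 × 6.47 = 58.2 Ω

58.2 Ω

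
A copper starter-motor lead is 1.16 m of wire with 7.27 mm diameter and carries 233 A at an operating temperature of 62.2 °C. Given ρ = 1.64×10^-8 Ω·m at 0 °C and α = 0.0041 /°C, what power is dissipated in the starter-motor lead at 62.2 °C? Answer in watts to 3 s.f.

A = π(d/2)² = π(3.6350e-03 m)² = 4.151e-05 m²
R₍0₎ = ρL/A = (1.64×10^-8)(1.16)/(4.151e-05) = 4.583×10^-4 Ω
R₍62.2₎ = R₍0₎(1 + αΔT) = 4.583×10^-4 × (1 + 0.0041×62.2) = 5.752×10^-4 Ω
P = I²R = (233)² × 5.752×10^-4 = 31.2 W

31.2 W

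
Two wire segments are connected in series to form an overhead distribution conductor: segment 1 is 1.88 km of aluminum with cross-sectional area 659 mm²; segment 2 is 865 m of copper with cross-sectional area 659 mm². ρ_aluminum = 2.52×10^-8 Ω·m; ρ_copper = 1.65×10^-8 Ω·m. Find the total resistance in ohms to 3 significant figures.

0.0935 Ω

Segment 1: A = 659 mm² = 6.590e-04 m²
R₁ = ρL/A = (2.52×10^-8)(1880)/(6.590e-04) = 0.07189 Ω
R₂ = (1.65×10^-8)(865)/(6.590e-04) = 0.02166 Ω
R = R₁ + R₂ = 0.0935 Ω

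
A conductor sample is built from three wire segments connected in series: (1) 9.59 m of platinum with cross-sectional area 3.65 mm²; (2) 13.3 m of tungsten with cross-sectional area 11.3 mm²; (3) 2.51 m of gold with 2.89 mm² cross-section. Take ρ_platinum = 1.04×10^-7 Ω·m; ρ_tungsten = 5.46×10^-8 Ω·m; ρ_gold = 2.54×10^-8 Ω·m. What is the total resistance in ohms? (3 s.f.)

0.360 Ω

Seg 1: A = 3.65 mm² = 3.650e-06 m²
R_1 = (1.04×10^-7)(9.59)/(3.650e-06) = 0.2732 Ω
Seg 2: A = 11.3 mm² = 1.130e-05 m²
R_2 = (5.46×10^-8)(13.3)/(1.130e-05) = 0.06426 Ω
Seg 3: A = 2.89 mm² = 2.890e-06 m²
R_3 = (2.54×10^-8)(2.51)/(2.890e-06) = 0.02206 Ω
R_total = R_1 + R_2 + R_3 = 0.360 Ω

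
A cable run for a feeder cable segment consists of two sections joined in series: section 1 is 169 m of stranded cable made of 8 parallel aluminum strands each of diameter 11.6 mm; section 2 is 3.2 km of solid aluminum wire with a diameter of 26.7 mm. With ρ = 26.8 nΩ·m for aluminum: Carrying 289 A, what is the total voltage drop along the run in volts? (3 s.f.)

ρ = 26.8 nΩ·m = 2.68×10^-8 Ω·m
Section 1: A_strand = π(5.8000e-03)² = 1.057e-04 m²; R₁ = ρL/(N·A_s) = (2.68×10^-8)(169)/(8×1.057e-04) = 0.005357 Ω
Section 2: A = π(d/2)² = π(1.3350e-02 m)² = 5.599e-04 m²
R₂ = (2.68×10^-8)(3200)/(5.599e-04) = 0.1532 Ω
R = R₁ + R₂ = 0.1585 Ω
V = IR = 289 × 0.1585 = 45.8 V

45.8 V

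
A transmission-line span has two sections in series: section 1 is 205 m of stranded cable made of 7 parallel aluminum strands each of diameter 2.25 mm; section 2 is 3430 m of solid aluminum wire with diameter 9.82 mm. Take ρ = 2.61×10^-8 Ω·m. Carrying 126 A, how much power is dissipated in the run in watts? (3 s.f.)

Section 1: A_strand = π(1.1250e-03)² = 3.976e-06 m²; R₁ = ρL/(N·A_s) = (2.61×10^-8)(205)/(7×3.976e-06) = 0.1922 Ω
Section 2: A = π(d/2)² = π(4.9100e-03 m)² = 7.574e-05 m²
R₂ = (2.61×10^-8)(3430)/(7.574e-05) = 1.182 Ω
R = R₁ + R₂ = 1.374 Ω
P = I²R = (126)² × 1.374 = 21800 W

21800 W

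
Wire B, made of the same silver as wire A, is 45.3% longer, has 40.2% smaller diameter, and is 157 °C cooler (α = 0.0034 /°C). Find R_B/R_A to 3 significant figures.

1.89

R ∝ ρL/d² with ρ ∝ (1+αΔT), so R_B/R_A = (1 + 45.3/100) × (1 − 40.2/100)⁻² × (1 − 0.0034×157)
= 1.453 × 2.796 × 0.4662 = 1.89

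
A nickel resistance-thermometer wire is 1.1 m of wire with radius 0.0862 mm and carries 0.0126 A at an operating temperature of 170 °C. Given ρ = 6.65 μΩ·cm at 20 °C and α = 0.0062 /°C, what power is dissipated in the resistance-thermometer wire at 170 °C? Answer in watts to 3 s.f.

9.60×10^-4 W

ρ = 6.65 μΩ·cm = 6.65×10^-8 Ω·m
A = πr² = π(8.6200e-05 m)² = 2.334e-08 m²
R₍20₎ = ρL/A = (6.65×10^-8)(1.1)/(2.334e-08) = 3.134 Ω
R₍170₎ = R₍20₎(1 + αΔT) = 3.134 × (1 + 0.0062×150) = 6.048 Ω
P = I²R = (0.0126)² × 6.048 = 9.60×10^-4 W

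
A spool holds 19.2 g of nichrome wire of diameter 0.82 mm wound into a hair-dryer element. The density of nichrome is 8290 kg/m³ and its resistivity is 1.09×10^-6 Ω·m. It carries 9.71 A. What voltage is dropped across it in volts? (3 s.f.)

A = π(d/2)² = π(4.1000e-04 m)² = 5.2810e-07 m²
L = m/(density·A) = 0.0192/(8290×5.2810e-07) = 4.386 m
R = ρL/A = (1.09×10^-6)(4.386)/(5.2810e-07) = 9.052 Ω
V = IR = 9.71 × 9.052 = 87.9 V

87.9 V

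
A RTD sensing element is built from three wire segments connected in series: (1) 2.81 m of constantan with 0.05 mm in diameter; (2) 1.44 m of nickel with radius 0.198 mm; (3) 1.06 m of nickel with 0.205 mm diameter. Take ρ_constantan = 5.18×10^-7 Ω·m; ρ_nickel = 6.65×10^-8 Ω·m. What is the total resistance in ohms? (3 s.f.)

744 Ω

Seg 1: A = π(d/2)² = π(2.5000e-05 m)² = 1.963e-09 m²
R_1 = (5.18×10^-7)(2.81)/(1.963e-09) = 741.3 Ω
Seg 2: A = πr² = π(1.9800e-04 m)² = 1.232e-07 m²
R_2 = (6.65×10^-8)(1.44)/(1.232e-07) = 0.7775 Ω
Seg 3: A = π(d/2)² = π(1.0250e-04 m)² = 3.301e-08 m²
R_3 = (6.65×10^-8)(1.06)/(3.301e-08) = 2.136 Ω
R_total = R_1 + R_2 + R_3 = 744 Ω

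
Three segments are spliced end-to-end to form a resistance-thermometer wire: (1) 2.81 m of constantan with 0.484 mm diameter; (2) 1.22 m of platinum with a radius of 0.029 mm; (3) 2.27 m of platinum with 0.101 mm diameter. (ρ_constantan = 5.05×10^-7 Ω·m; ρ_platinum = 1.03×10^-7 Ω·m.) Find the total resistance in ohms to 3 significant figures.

84.5 Ω

Seg 1: A = π(d/2)² = π(2.4200e-04 m)² = 1.840e-07 m²
R_1 = (5.05×10^-7)(2.81)/(1.840e-07) = 7.713 Ω
Seg 2: A = πr² = π(2.9000e-05 m)² = 2.642e-09 m²
R_2 = (1.03×10^-7)(1.22)/(2.642e-09) = 47.56 Ω
Seg 3: A = π(d/2)² = π(5.0500e-05 m)² = 8.012e-09 m²
R_3 = (1.03×10^-7)(2.27)/(8.012e-09) = 29.18 Ω
R_total = R_1 + R_2 + R_3 = 84.5 Ω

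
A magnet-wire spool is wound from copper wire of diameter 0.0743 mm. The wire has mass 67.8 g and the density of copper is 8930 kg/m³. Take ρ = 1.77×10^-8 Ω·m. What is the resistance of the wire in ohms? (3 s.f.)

A = π(d/2)² = π(3.7150e-05 m)² = 4.3358e-09 m²
L = m/(density·A) = 0.0678/(8930×4.3358e-09) = 1751 m
R = ρL/A = (1.77×10^-8)(1751)/(4.3358e-09) = 7150 Ω

7150 Ω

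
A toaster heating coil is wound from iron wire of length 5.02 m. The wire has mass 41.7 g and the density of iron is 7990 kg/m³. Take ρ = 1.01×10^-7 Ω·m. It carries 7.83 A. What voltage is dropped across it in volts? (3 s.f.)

3.82 V

A = m/(density·L) = 0.0417/(7990×5.02) = 1.0396e-06 m²
R = ρL/A = (1.01×10^-7)(5.02)/(1.0396e-06) = 0.4877 Ω
V = IR = 7.83 × 0.4877 = 3.82 V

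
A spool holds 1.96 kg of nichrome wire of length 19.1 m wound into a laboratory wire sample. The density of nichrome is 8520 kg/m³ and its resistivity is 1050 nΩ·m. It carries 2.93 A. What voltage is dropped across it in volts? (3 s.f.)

ρ = 1050 nΩ·m = 1.05×10^-6 Ω·m
A = m/(density·L) = 1.96/(8520×19.1) = 1.2044e-05 m²
R = ρL/A = (1.05×10^-6)(19.1)/(1.2044e-05) = 1.665 Ω
V = IR = 2.93 × 1.665 = 4.88 V

4.88 V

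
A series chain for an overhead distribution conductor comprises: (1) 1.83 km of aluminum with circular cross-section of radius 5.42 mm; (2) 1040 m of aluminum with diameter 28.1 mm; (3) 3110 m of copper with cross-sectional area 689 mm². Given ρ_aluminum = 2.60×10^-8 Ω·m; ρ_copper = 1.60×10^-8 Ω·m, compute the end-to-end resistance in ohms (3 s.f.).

Seg 1: A = πr² = π(5.4200e-03 m)² = 9.229e-05 m²
R_1 = (2.60×10^-8)(1830)/(9.229e-05) = 0.5156 Ω
Seg 2: A = π(d/2)² = π(1.4050e-02 m)² = 6.202e-04 m²
R_2 = (2.60×10^-8)(1040)/(6.202e-04) = 0.0436 Ω
Seg 3: A = 689 mm² = 6.890e-04 m²
R_3 = (1.60×10^-8)(3110)/(6.890e-04) = 0.07222 Ω
R_total = R_1 + R_2 + R_3 = 0.631 Ω

0.631 Ω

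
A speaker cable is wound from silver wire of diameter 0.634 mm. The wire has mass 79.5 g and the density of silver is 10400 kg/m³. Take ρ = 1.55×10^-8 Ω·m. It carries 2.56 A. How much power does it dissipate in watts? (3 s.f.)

A = π(d/2)² = π(3.1700e-04 m)² = 3.1570e-07 m²
L = m/(density·A) = 0.0795/(10400×3.1570e-07) = 24.21 m
R = ρL/A = (1.55×10^-8)(24.21)/(3.1570e-07) = 1.189 Ω
P = I²R = (2.56)² × 1.189 = 7.79 W

7.79 W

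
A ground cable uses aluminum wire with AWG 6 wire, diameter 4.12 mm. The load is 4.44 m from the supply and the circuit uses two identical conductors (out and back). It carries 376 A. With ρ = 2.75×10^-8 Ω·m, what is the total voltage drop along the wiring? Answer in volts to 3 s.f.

A = π(4.12/2 mm)² = π(2.0600e-03 m)² = 1.333e-05 m²
Total conductor length (both ways) L = 2 × 4.44 = 8.88 m
R = ρL/A = (2.75×10^-8)(8.88)/(1.333e-05) = 0.01832 Ω
V = IR = 376 × 0.01832 = 6.89 V

6.89 V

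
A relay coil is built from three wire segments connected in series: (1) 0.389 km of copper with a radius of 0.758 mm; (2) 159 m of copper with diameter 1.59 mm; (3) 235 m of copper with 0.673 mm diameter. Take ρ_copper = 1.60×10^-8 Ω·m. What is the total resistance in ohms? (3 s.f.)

Seg 1: A = πr² = π(7.5800e-04 m)² = 1.805e-06 m²
R_1 = (1.60×10^-8)(389)/(1.805e-06) = 3.448 Ω
Seg 2: A = π(d/2)² = π(7.9500e-04 m)² = 1.986e-06 m²
R_2 = (1.60×10^-8)(159)/(1.986e-06) = 1.281 Ω
Seg 3: A = π(d/2)² = π(3.3650e-04 m)² = 3.557e-07 m²
R_3 = (1.60×10^-8)(235)/(3.557e-07) = 10.57 Ω
R_total = R_1 + R_2 + R_3 = 15.3 Ω

15.3 Ω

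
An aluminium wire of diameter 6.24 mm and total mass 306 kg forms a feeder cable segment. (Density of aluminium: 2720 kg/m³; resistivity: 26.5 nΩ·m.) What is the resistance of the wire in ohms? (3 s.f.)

ρ = 26.5 nΩ·m = 2.65×10^-8 Ω·m
A = π(d/2)² = π(3.1200e-03 m)² = 3.0582e-05 m²
L = m/(density·A) = 306/(2720×3.0582e-05) = 3679 m
R = ρL/A = (2.65×10^-8)(3679)/(3.0582e-05) = 3.19 Ω

3.19 Ω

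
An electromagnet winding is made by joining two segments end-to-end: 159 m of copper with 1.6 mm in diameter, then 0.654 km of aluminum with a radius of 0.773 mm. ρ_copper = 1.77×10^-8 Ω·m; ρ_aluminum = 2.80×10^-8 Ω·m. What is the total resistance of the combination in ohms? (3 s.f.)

11.2 Ω

Segment 1: A = π(d/2)² = π(8.0000e-04 m)² = 2.011e-06 m²
R₁ = ρL/A = (1.77×10^-8)(159)/(2.011e-06) = 1.4 Ω
Segment 2: A = πr² = π(7.7300e-04 m)² = 1.877e-06 m²
R₂ = (2.80×10^-8)(654)/(1.877e-06) = 9.755 Ω
R = R₁ + R₂ = 11.2 Ω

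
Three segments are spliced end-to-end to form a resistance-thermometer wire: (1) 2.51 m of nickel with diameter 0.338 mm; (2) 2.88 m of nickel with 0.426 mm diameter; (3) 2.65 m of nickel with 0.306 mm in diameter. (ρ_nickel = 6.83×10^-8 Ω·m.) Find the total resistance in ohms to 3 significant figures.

Seg 1: A = π(d/2)² = π(1.6900e-04 m)² = 8.973e-08 m²
R_1 = (6.83×10^-8)(2.51)/(8.973e-08) = 1.911 Ω
Seg 2: A = π(d/2)² = π(2.1300e-04 m)² = 1.425e-07 m²
R_2 = (6.83×10^-8)(2.88)/(1.425e-07) = 1.38 Ω
Seg 3: A = π(d/2)² = π(1.5300e-04 m)² = 7.354e-08 m²
R_3 = (6.83×10^-8)(2.65)/(7.354e-08) = 2.461 Ω
R_total = R_1 + R_2 + R_3 = 5.75 Ω

5.75 Ω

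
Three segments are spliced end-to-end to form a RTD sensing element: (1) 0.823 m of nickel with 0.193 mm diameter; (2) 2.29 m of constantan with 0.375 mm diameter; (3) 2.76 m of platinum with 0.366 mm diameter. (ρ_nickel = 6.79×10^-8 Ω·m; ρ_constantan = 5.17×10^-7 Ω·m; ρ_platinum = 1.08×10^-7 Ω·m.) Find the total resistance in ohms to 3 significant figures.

15.5 Ω

Seg 1: A = π(d/2)² = π(9.6500e-05 m)² = 2.926e-08 m²
R_1 = (6.79×10^-8)(0.823)/(2.926e-08) = 1.91 Ω
Seg 2: A = π(d/2)² = π(1.8750e-04 m)² = 1.104e-07 m²
R_2 = (5.17×10^-7)(2.29)/(1.104e-07) = 10.72 Ω
Seg 3: A = π(d/2)² = π(1.8300e-04 m)² = 1.052e-07 m²
R_3 = (1.08×10^-7)(2.76)/(1.052e-07) = 2.833 Ω
R_total = R_1 + R_2 + R_3 = 15.5 Ω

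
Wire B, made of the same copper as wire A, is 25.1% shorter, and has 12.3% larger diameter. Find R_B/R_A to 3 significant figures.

0.594

R ∝ L/d², so R_B/R_A = (1 − 25.1/100) × (1 + 12.3/100)⁻²
= 0.749 × 0.7929 = 0.594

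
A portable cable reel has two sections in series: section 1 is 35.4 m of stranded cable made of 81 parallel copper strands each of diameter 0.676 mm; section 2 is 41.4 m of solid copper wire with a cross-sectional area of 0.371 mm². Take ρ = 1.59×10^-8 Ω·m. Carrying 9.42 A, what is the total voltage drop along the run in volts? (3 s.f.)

16.9 V

Section 1: A_strand = π(3.3800e-04)² = 3.589e-07 m²; R₁ = ρL/(N·A_s) = (1.59×10^-8)(35.4)/(81×3.589e-07) = 0.01936 Ω
Section 2: A = 0.371 mm² = 3.710e-07 m²
R₂ = (1.59×10^-8)(41.4)/(3.710e-07) = 1.774 Ω
R = R₁ + R₂ = 1.794 Ω
V = IR = 9.42 × 1.794 = 16.9 V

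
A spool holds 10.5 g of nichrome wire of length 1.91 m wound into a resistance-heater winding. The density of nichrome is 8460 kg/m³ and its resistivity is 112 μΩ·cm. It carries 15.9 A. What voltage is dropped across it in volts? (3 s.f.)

52.3 V

ρ = 112 μΩ·cm = 1.12×10^-6 Ω·m
A = m/(density·L) = 0.0105/(8460×1.91) = 6.4981e-07 m²
R = ρL/A = (1.12×10^-6)(1.91)/(6.4981e-07) = 3.292 Ω
V = IR = 15.9 × 3.292 = 52.3 V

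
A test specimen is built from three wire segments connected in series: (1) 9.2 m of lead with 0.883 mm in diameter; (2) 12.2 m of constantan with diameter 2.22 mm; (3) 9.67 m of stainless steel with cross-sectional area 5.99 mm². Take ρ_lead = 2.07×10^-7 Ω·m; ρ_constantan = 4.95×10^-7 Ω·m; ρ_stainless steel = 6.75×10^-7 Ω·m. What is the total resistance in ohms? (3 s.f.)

5.76 Ω

Seg 1: A = π(d/2)² = π(4.4150e-04 m)² = 6.124e-07 m²
R_1 = (2.07×10^-7)(9.2)/(6.124e-07) = 3.11 Ω
Seg 2: A = π(d/2)² = π(1.1100e-03 m)² = 3.871e-06 m²
R_2 = (4.95×10^-7)(12.2)/(3.871e-06) = 1.56 Ω
Seg 3: A = 5.99 mm² = 5.990e-06 m²
R_3 = (6.75×10^-7)(9.67)/(5.990e-06) = 1.09 Ω
R_total = R_1 + R_2 + R_3 = 5.76 Ω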